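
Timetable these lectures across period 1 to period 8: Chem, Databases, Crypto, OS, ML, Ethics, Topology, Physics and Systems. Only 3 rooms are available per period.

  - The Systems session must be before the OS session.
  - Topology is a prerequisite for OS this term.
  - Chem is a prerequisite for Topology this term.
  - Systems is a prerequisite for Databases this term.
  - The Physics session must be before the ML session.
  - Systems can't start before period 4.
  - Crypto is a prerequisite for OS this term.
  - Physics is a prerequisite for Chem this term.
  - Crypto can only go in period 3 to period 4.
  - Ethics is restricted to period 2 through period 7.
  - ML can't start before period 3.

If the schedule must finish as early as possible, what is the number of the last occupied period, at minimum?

period 5

The precedence chain requires at least 4 distinct periods.
With at most 3 per period and 9 lectures, at least 3 periods are needed.
Propagating the time windows through the other constraints, Databases can't land before period 5, so the schedule must run through at least period 5.
5 works (last occupied period: period 5): for example Databases -> period 5; Crypto -> period 3; Systems -> period 4; Topology -> period 3; ML -> period 3; OS -> period 5; Chem -> period 2; Physics -> period 1; Ethics -> period 2.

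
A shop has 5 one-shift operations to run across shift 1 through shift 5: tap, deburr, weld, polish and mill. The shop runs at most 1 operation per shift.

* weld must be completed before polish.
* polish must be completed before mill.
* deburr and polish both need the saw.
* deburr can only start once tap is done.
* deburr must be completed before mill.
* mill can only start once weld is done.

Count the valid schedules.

6

Splitting on tap: it can be shift 1 (3), shift 2 (2), shift 3 (1). Listing each branch's schedules as (deburr, weld, polish, mill) by shift number:
tap=shift 1: (2,3,4,5) (3,2,4,5) (4,2,3,5) — 3.
tap=shift 2: (3,1,4,5) (4,1,3,5) — 2.
tap=shift 3: (4,1,2,5) — 1.
Summing: 3 + 2 + 1 = 6.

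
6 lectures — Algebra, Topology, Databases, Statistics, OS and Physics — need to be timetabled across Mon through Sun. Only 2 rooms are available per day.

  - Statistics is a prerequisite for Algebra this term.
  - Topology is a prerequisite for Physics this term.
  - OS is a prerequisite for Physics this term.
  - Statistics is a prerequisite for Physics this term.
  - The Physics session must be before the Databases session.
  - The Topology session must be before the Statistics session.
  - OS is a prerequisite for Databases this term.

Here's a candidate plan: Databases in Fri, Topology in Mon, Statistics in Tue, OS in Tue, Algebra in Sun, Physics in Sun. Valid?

Only 2 rooms are available per day — holds.
OS is a prerequisite for Databases this term — holds.
Statistics is a prerequisite for Algebra this term — holds.
Statistics is a prerequisite for Physics this term — holds.
Topology is a prerequisite for Physics this term — holds.
The Topology session must be before the Statistics session — holds.
The Physics session must be before the Databases session — violated.
OS is a prerequisite for Physics this term — holds.

Invalid. The Physics session must be before the Databases session.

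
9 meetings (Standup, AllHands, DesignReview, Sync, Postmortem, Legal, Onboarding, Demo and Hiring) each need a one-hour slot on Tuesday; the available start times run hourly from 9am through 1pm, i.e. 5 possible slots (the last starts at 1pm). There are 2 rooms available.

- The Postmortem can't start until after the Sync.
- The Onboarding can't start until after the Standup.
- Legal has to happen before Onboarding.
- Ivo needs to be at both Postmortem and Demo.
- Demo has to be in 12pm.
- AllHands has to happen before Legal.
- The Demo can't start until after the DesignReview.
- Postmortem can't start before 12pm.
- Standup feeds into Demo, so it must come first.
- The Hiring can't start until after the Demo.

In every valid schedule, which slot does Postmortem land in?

1pm

Postmortem's window is 12pm–1pm.
Demo is fixed at 12pm, and Postmortem can't share a slot with Demo.
So Postmortem must be 1pm.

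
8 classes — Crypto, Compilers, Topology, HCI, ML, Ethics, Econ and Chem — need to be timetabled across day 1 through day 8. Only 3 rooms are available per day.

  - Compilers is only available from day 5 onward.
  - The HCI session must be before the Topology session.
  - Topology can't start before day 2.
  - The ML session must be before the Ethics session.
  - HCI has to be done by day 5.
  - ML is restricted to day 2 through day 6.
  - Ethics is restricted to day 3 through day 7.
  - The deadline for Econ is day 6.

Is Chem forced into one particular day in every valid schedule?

No

Chem can be day 1 (e.g. Chem=day 1, Ethics=day 3, Crypto=day 2, Compilers=day 5, Econ=day 1, HCI=day 1, Topology=day 2, ML=day 2) or day 2 (e.g. Topology=day 2, HCI=day 1, ML=day 2, Ethics=day 3, Crypto=day 1, Econ=day 1, Compilers=day 5, Chem=day 2).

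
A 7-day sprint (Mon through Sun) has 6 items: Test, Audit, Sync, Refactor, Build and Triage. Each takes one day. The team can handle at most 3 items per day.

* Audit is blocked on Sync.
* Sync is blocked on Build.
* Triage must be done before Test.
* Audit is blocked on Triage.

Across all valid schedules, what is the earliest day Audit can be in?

Precedence pushes Audit to at least Wed.
Audit at Wed is achievable: Triage -> Mon; Refactor -> Mon; Test -> Tue; Audit -> Wed; Sync -> Tue; Build -> Mon.

Wed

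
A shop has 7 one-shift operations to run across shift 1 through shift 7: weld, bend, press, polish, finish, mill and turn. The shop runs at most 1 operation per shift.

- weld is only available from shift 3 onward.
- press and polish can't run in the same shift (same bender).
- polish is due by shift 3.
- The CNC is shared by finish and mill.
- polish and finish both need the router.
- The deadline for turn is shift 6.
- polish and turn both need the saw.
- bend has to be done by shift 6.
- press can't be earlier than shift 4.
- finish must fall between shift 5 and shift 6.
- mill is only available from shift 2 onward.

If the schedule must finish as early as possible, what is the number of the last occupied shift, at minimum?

7

With at most 1 per shift and 7 operations, at least 7 shifts are needed.
finish can't be placed before shift 5, so the schedule must run through at least shift 5.
7 works (last occupied shift: shift 7): for example polish in shift 1; mill in shift 7; weld in shift 3; finish in shift 5; press in shift 4; turn in shift 6; bend in shift 2.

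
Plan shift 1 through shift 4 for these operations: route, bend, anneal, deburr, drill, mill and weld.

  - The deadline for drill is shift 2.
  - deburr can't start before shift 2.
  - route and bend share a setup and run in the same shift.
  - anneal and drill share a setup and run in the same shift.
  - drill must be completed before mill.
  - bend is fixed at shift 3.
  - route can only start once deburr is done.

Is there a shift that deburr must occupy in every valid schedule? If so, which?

Deburr is available from shift 2; downstream work caps deburr at shift 2.
So deburr is pinned to shift 2.

shift 2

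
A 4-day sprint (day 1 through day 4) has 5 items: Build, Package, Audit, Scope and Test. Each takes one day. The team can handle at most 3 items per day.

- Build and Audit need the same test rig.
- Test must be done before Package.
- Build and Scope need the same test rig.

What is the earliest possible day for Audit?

day 1

Audit at day 1 is achievable: Test=day 1; Package=day 2; Audit=day 1; Scope=day 1; Build=day 2.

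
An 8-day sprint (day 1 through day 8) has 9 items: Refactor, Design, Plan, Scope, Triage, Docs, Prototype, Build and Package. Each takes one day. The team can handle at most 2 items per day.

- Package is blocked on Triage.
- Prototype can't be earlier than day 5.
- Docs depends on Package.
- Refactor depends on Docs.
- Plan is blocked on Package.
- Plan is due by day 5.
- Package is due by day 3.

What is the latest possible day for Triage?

Downstream work caps Triage at day 2.
Triage at day 2 is achievable: Triage -> day 2, Prototype -> day 5, Plan -> day 4, Scope -> day 1, Refactor -> day 5, Design -> day 1, Docs -> day 4, Build -> day 2, Package -> day 3.

day 2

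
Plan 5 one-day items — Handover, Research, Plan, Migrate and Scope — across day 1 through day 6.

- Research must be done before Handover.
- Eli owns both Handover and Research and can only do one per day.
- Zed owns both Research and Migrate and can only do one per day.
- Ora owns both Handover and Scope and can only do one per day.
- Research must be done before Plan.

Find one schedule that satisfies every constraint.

Handover=day 2; Migrate=day 2; Research=day 1; Scope=day 1; Plan=day 2

Checking: Research(day 1) before Plan(day 2); Research(day 1) before Handover(day 2); Handover(day 2) != Scope(day 1); Handover(day 2) != Research(day 1); Research(day 1) != Migrate(day 2).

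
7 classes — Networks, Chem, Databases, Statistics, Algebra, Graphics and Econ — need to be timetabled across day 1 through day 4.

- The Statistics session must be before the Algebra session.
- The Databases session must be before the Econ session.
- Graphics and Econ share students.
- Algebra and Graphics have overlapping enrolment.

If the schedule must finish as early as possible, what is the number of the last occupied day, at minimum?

2

The precedence chain requires at least 2 distinct days.
2 works (last occupied day: day 2): for example Graphics -> day 1, Econ -> day 2, Statistics -> day 1, Databases -> day 1, Networks -> day 1, Algebra -> day 2, Chem -> day 1.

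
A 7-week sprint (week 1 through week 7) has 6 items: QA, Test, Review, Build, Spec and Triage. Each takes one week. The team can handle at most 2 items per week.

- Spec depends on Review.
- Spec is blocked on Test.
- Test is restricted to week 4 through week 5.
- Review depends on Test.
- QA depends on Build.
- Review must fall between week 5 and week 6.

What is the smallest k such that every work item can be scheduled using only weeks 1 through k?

6 weeks

The precedence chain requires at least 3 distinct weeks.
With at most 2 per week and 6 work items, at least 3 weeks are needed.
Propagating the time windows through the other constraints, Spec can't land before week 6, so the schedule must run through at least week 6.
6 works (last occupied week: week 6): for example QA=week 2, Test=week 4, Triage=week 1, Review=week 5, Build=week 1, Spec=week 6.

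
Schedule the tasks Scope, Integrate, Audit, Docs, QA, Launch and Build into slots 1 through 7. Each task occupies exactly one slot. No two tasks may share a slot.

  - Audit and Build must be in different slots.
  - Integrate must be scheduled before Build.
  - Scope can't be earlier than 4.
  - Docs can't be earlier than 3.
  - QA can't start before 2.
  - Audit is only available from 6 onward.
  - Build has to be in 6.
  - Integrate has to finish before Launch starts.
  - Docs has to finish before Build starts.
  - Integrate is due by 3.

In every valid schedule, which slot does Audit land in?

Audit's window is 6–7.
Build is fixed at 6, and Audit can't share a slot with Build.
So Audit must be 7.

7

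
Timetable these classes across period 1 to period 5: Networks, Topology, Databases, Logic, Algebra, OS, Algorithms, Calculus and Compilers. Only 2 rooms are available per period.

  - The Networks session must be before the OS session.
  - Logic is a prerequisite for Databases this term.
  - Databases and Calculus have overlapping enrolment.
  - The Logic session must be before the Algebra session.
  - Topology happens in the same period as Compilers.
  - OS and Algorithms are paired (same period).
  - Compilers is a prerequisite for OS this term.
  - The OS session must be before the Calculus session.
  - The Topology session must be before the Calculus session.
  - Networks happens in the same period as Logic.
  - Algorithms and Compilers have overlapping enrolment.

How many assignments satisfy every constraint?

Splitting on Networks: it can be period 1 (8), period 2 (6). Listing each branch's schedules as (Topology, Databases, Logic, Algebra, OS, Algorithms, Calculus, Compilers) by period number:
Networks=period 1: (2,3,1,3,4,4,5,2) (2,3,1,5,4,4,5,2) (2,4,1,4,3,3,5,2) (2,4,1,5,3,3,5,2) (2,5,1,4,3,3,4,2) (2,5,1,5,3,3,4,2) (3,2,1,2,4,4,5,3) (3,2,1,5,4,4,5,3) — 8.
Networks=period 2: (1,3,2,3,4,4,5,1) (1,3,2,5,4,4,5,1) (1,4,2,4,3,3,5,1) (1,4,2,5,3,3,5,1) (1,5,2,4,3,3,4,1) (1,5,2,5,3,3,4,1) — 6.
Summing: 8 + 6 = 14.

14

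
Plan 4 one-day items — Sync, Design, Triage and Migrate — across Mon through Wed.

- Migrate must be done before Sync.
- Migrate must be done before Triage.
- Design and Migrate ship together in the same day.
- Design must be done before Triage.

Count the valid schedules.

5

Splitting on Sync: it can be Tue (2), Wed (3). Listing each branch's schedules as (Design, Triage, Migrate):
Sync=Tue: (Mon,Tue,Mon) (Mon,Wed,Mon) — 2.
Sync=Wed: (Mon,Tue,Mon) (Mon,Wed,Mon) (Tue,Wed,Tue) — 3.
Summing: 2 + 3 = 5.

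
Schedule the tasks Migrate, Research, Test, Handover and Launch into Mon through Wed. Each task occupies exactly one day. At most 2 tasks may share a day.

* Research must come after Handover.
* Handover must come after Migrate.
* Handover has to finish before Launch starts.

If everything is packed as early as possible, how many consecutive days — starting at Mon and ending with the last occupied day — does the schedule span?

3

The precedence chain requires at least 3 distinct days.
With at most 2 per day and 5 tasks, at least 3 days are needed.
3 works (last occupied day: Wed): for example Migrate=Mon; Test=Mon; Research=Wed; Handover=Tue; Launch=Wed.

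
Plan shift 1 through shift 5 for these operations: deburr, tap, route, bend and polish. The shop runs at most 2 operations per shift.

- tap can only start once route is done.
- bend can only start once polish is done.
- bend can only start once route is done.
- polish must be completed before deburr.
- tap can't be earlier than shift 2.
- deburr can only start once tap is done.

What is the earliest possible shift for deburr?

Precedence pushes deburr to at least shift 3.
deburr at shift 3 is achievable: bend=shift 2, deburr=shift 3, polish=shift 1, route=shift 1, tap=shift 2.

shift 3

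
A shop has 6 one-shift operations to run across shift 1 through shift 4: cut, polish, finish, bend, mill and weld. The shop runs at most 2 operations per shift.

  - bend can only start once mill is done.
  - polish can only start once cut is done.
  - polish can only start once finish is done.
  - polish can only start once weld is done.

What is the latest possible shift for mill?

shift 3

Downstream work caps mill at shift 3.
mill at shift 3 is achievable: bend=shift 4, finish=shift 1, cut=shift 1, mill=shift 3, polish=shift 3, weld=shift 2.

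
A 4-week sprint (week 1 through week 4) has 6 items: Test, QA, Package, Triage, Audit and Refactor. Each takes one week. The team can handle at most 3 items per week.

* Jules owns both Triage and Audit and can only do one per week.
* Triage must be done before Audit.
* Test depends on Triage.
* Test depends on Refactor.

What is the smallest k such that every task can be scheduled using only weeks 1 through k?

The precedence chain requires at least 2 distinct weeks.
With at most 3 per week and 6 tasks, at least 2 weeks are needed.
2 works (last occupied week: week 2): for example QA in week 1; Package in week 2; Triage in week 1; Audit in week 2; Refactor in week 1; Test in week 2.

2 weeks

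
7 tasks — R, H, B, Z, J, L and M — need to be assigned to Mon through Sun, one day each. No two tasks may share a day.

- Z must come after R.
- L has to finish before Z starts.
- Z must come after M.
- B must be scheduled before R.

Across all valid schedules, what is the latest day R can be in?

Precedence pushes R to at least Tue; downstream work caps R at Sat.
R at Sat is achievable: H -> Thu; J -> Fri; Z -> Sun; M -> Wed; L -> Tue; R -> Sat; B -> Mon.

Sat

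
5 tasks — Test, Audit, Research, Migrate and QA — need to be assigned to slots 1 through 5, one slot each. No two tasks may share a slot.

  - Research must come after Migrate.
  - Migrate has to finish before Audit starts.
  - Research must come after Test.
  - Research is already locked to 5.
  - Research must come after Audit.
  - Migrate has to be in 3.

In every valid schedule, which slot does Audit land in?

4

Migrate is fixed at 3 and must come before Audit, so Audit is at least 4.
Research is fixed at 5 and must come after Audit, so Audit is at most 4.
So Audit must be 4.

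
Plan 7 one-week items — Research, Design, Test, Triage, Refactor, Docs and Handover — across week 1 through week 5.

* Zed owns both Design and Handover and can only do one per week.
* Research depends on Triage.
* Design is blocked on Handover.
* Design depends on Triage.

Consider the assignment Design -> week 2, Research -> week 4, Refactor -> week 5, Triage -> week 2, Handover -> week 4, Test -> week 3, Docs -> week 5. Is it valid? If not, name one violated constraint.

Invalid. Design is blocked on Handover.

Design depends on Triage — violated.
Zed owns both Design and Handover and can only do one per week — holds.
Research depends on Triage — holds.
Design is blocked on Handover — violated.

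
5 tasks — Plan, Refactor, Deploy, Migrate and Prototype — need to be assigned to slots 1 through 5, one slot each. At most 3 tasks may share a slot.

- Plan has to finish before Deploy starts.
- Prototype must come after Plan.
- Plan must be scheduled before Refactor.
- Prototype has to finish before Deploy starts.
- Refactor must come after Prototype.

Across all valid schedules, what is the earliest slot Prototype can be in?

Precedence pushes Prototype to at least 2; downstream work caps Prototype at 4.
Prototype at 2 is achievable: Deploy in 3; Refactor in 3; Migrate in 1; Plan in 1; Prototype in 2.

2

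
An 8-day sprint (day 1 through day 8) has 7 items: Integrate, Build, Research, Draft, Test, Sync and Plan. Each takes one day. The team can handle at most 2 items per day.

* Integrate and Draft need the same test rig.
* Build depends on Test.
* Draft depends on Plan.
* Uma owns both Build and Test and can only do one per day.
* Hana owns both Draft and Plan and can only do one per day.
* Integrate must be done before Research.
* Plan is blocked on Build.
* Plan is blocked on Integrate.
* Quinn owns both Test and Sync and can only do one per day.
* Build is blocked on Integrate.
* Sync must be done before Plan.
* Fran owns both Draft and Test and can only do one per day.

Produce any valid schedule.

Build in day 2, Draft in day 4, Research in day 3, Integrate in day 1, Test in day 1, Sync in day 2, Plan in day 3

Checking: Test(day 1) before Build(day 2); Integrate(day 1) before Research(day 3); Integrate(day 1) before Plan(day 3); Plan(day 3) before Draft(day 4); Sync(day 2) before Plan(day 3); Build(day 2) before Plan(day 3); Integrate(day 1) before Build(day 2); Build(day 2) != Test(day 1); Draft(day 4) != Test(day 1); Integrate(day 1) != Draft(day 4); Test(day 1) != Sync(day 2); Draft(day 4) != Plan(day 3); max 2 per day (cap 2).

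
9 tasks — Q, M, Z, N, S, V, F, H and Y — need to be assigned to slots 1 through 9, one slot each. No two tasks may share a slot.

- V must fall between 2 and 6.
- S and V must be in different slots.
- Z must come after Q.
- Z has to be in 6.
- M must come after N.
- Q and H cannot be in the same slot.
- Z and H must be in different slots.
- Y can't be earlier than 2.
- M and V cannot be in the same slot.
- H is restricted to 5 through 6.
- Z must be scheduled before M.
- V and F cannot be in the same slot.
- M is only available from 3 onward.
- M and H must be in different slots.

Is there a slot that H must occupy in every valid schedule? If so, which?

5

H's window is 5–6.
Z is fixed at 6, and H can't share a slot with Z.
So H must be 5.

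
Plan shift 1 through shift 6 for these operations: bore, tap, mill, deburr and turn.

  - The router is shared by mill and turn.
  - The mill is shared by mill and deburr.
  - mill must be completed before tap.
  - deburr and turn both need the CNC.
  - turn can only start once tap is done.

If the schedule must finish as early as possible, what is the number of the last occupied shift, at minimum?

shift 3

The precedence chain requires at least 3 distinct shifts.
3 works (last occupied shift: shift 3): for example deburr -> shift 2; mill -> shift 1; tap -> shift 2; bore -> shift 1; turn -> shift 3.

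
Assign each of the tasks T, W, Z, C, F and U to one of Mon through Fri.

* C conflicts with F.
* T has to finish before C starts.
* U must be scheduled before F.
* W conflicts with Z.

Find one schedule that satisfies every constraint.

W -> Mon, T -> Mon, U -> Mon, F -> Wed, C -> Tue, Z -> Tue

Checking: U(Mon) before F(Wed); T(Mon) before C(Tue); C(Tue) != F(Wed); W(Mon) != Z(Tue).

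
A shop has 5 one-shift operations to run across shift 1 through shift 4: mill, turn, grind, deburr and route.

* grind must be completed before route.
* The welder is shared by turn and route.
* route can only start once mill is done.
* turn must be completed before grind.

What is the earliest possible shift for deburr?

shift 1

deburr at shift 1 is achievable: deburr -> shift 1; turn -> shift 1; grind -> shift 2; route -> shift 3; mill -> shift 1.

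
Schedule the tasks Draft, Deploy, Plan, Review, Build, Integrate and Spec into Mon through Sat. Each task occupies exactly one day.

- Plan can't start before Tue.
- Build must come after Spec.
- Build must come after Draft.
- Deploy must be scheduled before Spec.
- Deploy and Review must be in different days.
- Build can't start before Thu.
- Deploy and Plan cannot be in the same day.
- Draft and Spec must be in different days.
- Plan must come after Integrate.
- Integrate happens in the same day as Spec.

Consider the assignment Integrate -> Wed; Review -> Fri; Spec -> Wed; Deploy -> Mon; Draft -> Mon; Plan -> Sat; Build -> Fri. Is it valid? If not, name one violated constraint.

Integrate happens in the same day as Spec — holds.
Draft and Spec must be in different days — holds.
Build can't start before Thu — holds.
Build must come after Draft — holds.
Deploy and Review must be in different days — holds.
Deploy and Plan cannot be in the same day — holds.
Build must come after Spec — holds.
Plan must come after Integrate — holds.
Deploy must be scheduled before Spec — holds.
Plan can't start before Tue — holds.

Yes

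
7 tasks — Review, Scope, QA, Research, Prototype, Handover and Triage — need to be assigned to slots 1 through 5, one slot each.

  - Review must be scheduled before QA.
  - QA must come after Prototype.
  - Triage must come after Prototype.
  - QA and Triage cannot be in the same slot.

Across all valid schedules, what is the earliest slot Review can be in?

1

Downstream work caps Review at 4.
Review at 1 is achievable: Scope -> 1, Prototype -> 1, Research -> 1, Review -> 1, QA -> 2, Handover -> 1, Triage -> 3.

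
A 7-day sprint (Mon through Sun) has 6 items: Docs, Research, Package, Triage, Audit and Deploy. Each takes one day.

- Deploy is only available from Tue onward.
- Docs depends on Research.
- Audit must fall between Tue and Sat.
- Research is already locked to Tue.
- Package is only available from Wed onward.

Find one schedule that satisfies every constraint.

Docs=Wed, Triage=Mon, Package=Wed, Audit=Tue, Deploy=Tue, Research=Tue

Checking: Research(Tue) before Docs(Wed); Research=Tue in [Tue,Tue]; Audit=Tue in [Tue,Sat]; Package=Wed in [Wed,Sun]; Deploy=Tue in [Tue,Sun].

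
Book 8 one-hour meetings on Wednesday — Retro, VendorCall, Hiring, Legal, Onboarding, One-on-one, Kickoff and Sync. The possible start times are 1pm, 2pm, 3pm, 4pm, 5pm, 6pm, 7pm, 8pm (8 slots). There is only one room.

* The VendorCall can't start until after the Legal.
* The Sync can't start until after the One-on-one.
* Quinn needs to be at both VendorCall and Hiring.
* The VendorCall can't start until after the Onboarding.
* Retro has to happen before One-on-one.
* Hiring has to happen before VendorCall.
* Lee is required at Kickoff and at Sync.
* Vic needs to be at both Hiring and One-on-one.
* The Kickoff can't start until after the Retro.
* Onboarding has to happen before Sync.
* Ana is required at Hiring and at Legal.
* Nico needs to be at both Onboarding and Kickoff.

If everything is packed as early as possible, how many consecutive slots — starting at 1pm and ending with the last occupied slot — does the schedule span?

8

The precedence chain requires at least 3 distinct slots.
With at most 1 per slot and 8 meetings, at least 8 slots are needed.
8 works (last occupied slot: 8pm): for example One-on-one in 6pm; Retro in 5pm; Sync in 7pm; Kickoff in 8pm; Legal in 3pm; Hiring in 2pm; Onboarding in 1pm; VendorCall in 4pm.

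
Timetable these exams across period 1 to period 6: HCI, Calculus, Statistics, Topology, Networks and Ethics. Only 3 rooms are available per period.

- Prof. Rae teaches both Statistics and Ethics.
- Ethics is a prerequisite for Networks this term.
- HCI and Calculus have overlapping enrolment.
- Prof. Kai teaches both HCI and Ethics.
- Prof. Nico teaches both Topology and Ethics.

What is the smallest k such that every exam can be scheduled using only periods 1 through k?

The precedence chain requires at least 2 distinct periods.
With at most 3 per period and 6 exams, at least 2 periods are needed.
Could 2 periods be enough, i.e. nothing placed later than period 2? No: Networks must come after Ethics (at period 1 or later) → {period 2}; Ethics must come before Networks (at period 2 or earlier) → {period 1}; Statistics can't share with Ethics (period 1) → {period 2}; Topology can't share with Ethics (period 1) → {period 2}; HCI can't share with Ethics (period 1) → {period 2}; that puts HCI, Statistics, Topology and Networks all in period 2 — more than 3 per period.
So 2 periods is not enough.
3 works (last occupied period: period 3): for example Calculus -> period 1; Networks -> period 2; Ethics -> period 1; HCI -> period 2; Statistics -> period 2; Topology -> period 3.

3 periods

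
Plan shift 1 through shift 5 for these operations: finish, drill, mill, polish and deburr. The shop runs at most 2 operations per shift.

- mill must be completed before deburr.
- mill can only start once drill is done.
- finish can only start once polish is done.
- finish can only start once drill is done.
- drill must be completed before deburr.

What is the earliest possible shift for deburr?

shift 3

Precedence pushes deburr to at least shift 3.
deburr at shift 3 is achievable: deburr in shift 3; mill in shift 2; drill in shift 1; finish in shift 2; polish in shift 1.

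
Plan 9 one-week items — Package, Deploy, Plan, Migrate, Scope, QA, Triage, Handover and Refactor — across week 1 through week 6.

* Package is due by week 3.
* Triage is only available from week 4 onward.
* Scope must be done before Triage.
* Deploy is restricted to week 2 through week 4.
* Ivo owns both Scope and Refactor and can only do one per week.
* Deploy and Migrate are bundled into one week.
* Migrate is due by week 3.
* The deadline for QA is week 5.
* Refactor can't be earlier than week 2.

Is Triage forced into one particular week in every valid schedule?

Triage can be week 4 (e.g. Migrate in week 2; Plan in week 1; Package in week 1; Scope in week 1; Triage in week 4; Handover in week 1; QA in week 1; Deploy in week 2; Refactor in week 2) or week 5 (e.g. Handover=week 1, Scope=week 1, Deploy=week 2, QA=week 1, Plan=week 1, Refactor=week 2, Migrate=week 2, Triage=week 5, Package=week 1).

No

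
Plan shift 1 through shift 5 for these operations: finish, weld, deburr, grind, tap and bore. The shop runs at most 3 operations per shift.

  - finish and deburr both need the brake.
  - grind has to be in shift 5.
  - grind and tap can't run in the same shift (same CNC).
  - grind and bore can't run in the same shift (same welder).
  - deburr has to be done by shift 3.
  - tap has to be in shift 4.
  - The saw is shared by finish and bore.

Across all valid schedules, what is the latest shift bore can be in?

bore at shift 4 is achievable: deburr=shift 1; bore=shift 4; grind=shift 5; tap=shift 4; finish=shift 2; weld=shift 1.
Nothing later works — the conflict and capacity constraints rule out every shift after shift 4.

shift 4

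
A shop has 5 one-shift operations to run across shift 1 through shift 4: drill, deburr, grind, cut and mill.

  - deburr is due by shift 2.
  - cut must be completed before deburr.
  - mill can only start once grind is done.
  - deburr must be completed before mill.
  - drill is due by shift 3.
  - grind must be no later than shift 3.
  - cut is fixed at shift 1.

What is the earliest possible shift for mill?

shift 3

Precedence pushes mill to at least shift 3.
mill at shift 3 is achievable: deburr -> shift 2; mill -> shift 3; drill -> shift 1; grind -> shift 1; cut -> shift 1.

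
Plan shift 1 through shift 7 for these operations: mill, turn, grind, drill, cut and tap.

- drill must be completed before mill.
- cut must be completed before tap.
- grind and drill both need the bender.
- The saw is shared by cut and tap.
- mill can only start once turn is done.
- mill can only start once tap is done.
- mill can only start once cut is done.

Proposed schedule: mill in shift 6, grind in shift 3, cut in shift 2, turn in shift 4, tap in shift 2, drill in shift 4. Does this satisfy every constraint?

mill can only start once tap is done — holds.
cut must be completed before tap — violated.
grind and drill both need the bender — holds.
mill can only start once turn is done — holds.
The saw is shared by cut and tap — violated.
mill can only start once cut is done — holds.
drill must be completed before mill — holds.

No. The saw is shared by cut and tap is not satisfied.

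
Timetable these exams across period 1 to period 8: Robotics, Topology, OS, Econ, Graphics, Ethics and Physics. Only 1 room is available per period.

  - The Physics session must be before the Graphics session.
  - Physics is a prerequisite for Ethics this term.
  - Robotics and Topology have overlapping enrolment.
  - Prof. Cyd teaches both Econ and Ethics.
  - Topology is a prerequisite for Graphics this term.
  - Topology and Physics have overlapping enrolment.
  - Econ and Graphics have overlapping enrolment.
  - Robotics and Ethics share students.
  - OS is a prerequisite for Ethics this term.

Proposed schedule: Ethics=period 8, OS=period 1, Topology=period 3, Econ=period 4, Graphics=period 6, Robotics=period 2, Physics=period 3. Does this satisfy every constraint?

Invalid. Topology and Physics have overlapping enrolment.

OS is a prerequisite for Ethics this term — holds.
Topology and Physics have overlapping enrolment — violated.
Only 1 room is available per period — violated.
Econ and Graphics have overlapping enrolment — holds.
Topology is a prerequisite for Graphics this term — holds.
Physics is a prerequisite for Ethics this term — holds.
Prof. Cyd teaches both Econ and Ethics — holds.
Robotics and Ethics share students — holds.
Robotics and Topology have overlapping enrolment — holds.
The Physics session must be before the Graphics session — holds.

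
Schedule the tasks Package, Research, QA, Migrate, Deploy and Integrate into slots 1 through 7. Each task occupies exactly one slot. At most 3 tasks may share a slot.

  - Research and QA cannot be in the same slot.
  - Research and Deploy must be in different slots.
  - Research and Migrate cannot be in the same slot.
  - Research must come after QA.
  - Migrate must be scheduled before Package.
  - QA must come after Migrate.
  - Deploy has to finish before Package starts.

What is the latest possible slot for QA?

Precedence pushes QA to at least 2; downstream work caps QA at 6.
QA at 6 is achievable: Migrate in 1; Package in 2; Research in 7; Deploy in 1; Integrate in 1; QA in 6.

6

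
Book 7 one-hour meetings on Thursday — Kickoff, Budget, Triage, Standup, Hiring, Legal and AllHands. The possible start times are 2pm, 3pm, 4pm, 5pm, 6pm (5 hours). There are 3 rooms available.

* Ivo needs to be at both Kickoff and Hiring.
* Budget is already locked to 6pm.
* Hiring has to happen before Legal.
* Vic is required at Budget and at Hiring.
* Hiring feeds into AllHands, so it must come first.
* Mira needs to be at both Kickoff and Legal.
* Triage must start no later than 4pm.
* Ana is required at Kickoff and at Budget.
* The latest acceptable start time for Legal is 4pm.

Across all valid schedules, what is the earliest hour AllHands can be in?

Precedence pushes AllHands to at least 3pm.
AllHands at 3pm is achievable: AllHands -> 3pm, Budget -> 6pm, Standup -> 2pm, Triage -> 2pm, Legal -> 3pm, Kickoff -> 4pm, Hiring -> 2pm.

3pm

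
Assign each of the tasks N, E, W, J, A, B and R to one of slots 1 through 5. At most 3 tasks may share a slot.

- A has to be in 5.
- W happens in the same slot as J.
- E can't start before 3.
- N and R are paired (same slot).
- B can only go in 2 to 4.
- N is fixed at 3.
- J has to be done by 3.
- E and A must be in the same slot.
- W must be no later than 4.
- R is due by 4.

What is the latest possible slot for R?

3

R must be in the same slot as N, which can't be before 3, so R is at least 3; R's own window allows nothing later than 4; R must be in the same slot as N, which can't be after 3, so R is at most 3.
R at 3 is achievable: W -> 1; R -> 3; J -> 1; N -> 3; B -> 2; E -> 5; A -> 5.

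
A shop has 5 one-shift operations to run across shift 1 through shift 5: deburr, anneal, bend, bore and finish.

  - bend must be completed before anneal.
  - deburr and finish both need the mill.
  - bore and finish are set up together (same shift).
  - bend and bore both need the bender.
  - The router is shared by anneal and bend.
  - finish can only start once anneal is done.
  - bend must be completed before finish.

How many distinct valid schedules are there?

40

Splitting on deburr: it can be shift 1 (10), shift 2 (10), shift 3 (9), shift 4 (7), shift 5 (4). Listing each branch's schedules as (anneal, bend, bore, finish) by shift number:
deburr=shift 1: (2,1,3,3) (2,1,4,4) (2,1,5,5) (3,1,4,4) (3,1,5,5) (3,2,4,4) (3,2,5,5) (4,1,5,5) (4,2,5,5) (4,3,5,5) — 10.
deburr=shift 2: (2,1,3,3) (2,1,4,4) (2,1,5,5) (3,1,4,4) (3,1,5,5) (3,2,4,4) (3,2,5,5) (4,1,5,5) (4,2,5,5) (4,3,5,5) — 10.
deburr=shift 3: (2,1,4,4) (2,1,5,5) (3,1,4,4) (3,1,5,5) (3,2,4,4) (3,2,5,5) (4,1,5,5) (4,2,5,5) (4,3,5,5) — 9.
deburr=shift 4: (2,1,3,3) (2,1,5,5) (3,1,5,5) (3,2,5,5) (4,1,5,5) (4,2,5,5) (4,3,5,5) — 7.
deburr=shift 5: (2,1,3,3) (2,1,4,4) (3,1,4,4) (3,2,4,4) — 4.
Summing: 10 + 10 + 9 + 7 + 4 = 40.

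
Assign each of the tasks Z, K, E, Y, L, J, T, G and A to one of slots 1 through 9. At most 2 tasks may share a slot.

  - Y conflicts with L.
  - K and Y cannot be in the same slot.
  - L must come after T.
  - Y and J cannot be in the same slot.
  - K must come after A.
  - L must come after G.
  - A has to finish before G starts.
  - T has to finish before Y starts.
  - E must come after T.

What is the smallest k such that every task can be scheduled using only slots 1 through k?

The precedence chain requires at least 3 distinct slots.
With at most 2 per slot and 9 tasks, at least 5 slots are needed.
5 works (last occupied slot: 5): for example J in 5, T in 1, A in 1, Z in 4, L in 3, E in 3, K in 2, G in 2, Y in 4.

5 slots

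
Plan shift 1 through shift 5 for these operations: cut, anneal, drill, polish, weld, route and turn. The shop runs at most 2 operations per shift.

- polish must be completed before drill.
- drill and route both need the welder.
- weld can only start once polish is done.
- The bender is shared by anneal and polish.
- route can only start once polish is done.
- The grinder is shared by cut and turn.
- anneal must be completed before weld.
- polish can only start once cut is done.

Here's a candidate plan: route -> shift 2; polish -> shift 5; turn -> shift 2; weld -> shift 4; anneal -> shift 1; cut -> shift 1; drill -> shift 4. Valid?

No. route can only start once polish is done is not satisfied.

polish can only start once cut is done — holds.
The shop runs at most 2 operations per shift — holds.
anneal must be completed before weld — holds.
weld can only start once polish is done — violated.
polish must be completed before drill — violated.
The grinder is shared by cut and turn — holds.
route can only start once polish is done — violated.
drill and route both need the welder — holds.
The bender is shared by anneal and polish — holds.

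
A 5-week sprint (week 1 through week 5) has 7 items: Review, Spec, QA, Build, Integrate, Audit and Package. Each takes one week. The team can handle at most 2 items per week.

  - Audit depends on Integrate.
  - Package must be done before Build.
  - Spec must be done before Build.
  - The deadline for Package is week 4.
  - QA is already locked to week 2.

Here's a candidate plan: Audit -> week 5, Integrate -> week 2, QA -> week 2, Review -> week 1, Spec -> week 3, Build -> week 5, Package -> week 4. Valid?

QA is already locked to week 2 — holds.
Audit depends on Integrate — holds.
The team can handle at most 2 items per week — holds.
Package must be done before Build — holds.
The deadline for Package is week 4 — holds.
Spec must be done before Build — holds.

Yes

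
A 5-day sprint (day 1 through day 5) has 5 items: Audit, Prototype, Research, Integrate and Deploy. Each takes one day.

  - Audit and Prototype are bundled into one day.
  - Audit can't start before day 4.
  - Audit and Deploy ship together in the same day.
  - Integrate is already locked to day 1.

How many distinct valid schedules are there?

10

Splitting on Audit: it can be day 4 (5), day 5 (5). Listing each branch's schedules as (Prototype, Research, Integrate, Deploy) by day number:
Audit=day 4: (4,1,1,4) (4,2,1,4) (4,3,1,4) (4,4,1,4) (4,5,1,4) — 5.
Audit=day 5: (5,1,1,5) (5,2,1,5) (5,3,1,5) (5,4,1,5) (5,5,1,5) — 5.
Summing: 5 + 5 = 10.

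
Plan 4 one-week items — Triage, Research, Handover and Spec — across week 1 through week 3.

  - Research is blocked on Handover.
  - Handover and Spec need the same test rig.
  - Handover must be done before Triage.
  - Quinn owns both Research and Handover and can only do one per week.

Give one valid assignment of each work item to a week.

Research -> week 2; Triage -> week 2; Spec -> week 2; Handover -> week 1

Checking: Handover(week 1) before Research(week 2); Handover(week 1) before Triage(week 2); Research(week 2) != Handover(week 1); Handover(week 1) != Spec(week 2).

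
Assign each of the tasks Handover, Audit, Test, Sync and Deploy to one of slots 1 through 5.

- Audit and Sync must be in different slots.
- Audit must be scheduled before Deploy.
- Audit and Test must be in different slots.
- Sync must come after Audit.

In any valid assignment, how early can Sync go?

Precedence pushes Sync to at least 2.
Sync at 2 is achievable: Handover=1, Audit=1, Deploy=2, Test=2, Sync=2.

2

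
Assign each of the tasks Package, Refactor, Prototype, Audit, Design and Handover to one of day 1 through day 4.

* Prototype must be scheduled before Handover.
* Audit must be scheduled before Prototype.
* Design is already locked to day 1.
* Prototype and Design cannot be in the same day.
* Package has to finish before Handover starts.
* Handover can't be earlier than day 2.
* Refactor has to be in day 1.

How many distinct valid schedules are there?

Splitting on Package: it can be day 1 (4), day 2 (4), day 3 (3). Listing each branch's schedules as (Refactor, Prototype, Audit, Design, Handover) by day number:
Package=day 1: (1,2,1,1,3) (1,2,1,1,4) (1,3,1,1,4) (1,3,2,1,4) — 4.
Package=day 2: (1,2,1,1,3) (1,2,1,1,4) (1,3,1,1,4) (1,3,2,1,4) — 4.
Package=day 3: (1,2,1,1,4) (1,3,1,1,4) (1,3,2,1,4) — 3.
Summing: 4 + 4 + 3 = 11.

11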